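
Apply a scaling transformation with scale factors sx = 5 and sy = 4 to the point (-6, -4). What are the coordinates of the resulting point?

Scaling matrix:
[[5, 0], [0, 4]]
Result: (-6 × 5, -4 × 4) = (-30, -16)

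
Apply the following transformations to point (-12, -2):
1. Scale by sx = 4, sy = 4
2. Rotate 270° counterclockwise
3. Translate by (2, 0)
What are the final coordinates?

Step 1: Scale → (-48, -8)
Step 2: Rotate 270° → (-8, 48)
Step 3: Translate → (-6, 48)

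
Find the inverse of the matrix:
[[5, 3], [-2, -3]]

For [[a,b],[c,d]], inverse = (1/det)·[[d,-b],[-c,a]]
det = (5)(-3) - (3)(-2) = -15 - -6 = -9
Inverse = (1/-9)·[[-3, -3], [2, 5]]
= [[1/3, 1/3], [-2/9, -5/9]]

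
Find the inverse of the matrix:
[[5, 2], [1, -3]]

For [[a,b],[c,d]], inverse = (1/det)·[[d,-b],[-c,a]]
det = (5)(-3) - (2)(1) = -15 - 2 = -17
Inverse = (1/-17)·[[-3, -2], [-1, 5]]
= [[3/17, 2/17], [1/17, -5/17]]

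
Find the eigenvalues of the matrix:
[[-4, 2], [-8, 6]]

Characteristic equation: det(A - λI) = 0
λ² - (trace)λ + (det) = 0
trace = -4 + 6 = 2, det = (-4)(6) - (2)(-8) = -8
λ² - (2)λ + (-8) = 0
λ = (2 ± √((2)² - 4·(-8))) / 2 = (2 ± √36) / 2
Solving: λ = -2, 4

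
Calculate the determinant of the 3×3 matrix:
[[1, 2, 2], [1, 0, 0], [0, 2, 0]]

Expansion along first row:
det = 1·det([[0,0],[2,0]]) - 2·det([[1,0],[0,0]]) + 2·det([[1,0],[0,2]])
    = 1·(0·0 - 0·2) - 2·(1·0 - 0·0) + 2·(1·2 - 0·0)
    = 1·0 - 2·0 + 2·2
    = 0 + 0 + 4 = 4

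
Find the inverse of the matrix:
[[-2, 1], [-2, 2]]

For [[a,b],[c,d]], inverse = (1/det)·[[d,-b],[-c,a]]
det = (-2)(2) - (1)(-2) = -4 - -2 = -2
Inverse = (1/-2)·[[2, -1], [2, -2]]
= [[-1, 1/2], [-1, 1]]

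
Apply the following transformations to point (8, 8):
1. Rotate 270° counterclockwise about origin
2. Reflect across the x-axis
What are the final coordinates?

Step 1: Rotate 270° → (8, -8)
Step 2: Reflect across x-axis → (8, 8)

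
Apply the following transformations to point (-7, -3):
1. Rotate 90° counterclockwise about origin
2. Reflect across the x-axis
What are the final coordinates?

Step 1: Rotate 90° → (3, -7)
Step 2: Reflect across x-axis → (3, 7)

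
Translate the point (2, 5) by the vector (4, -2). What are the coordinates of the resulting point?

Translation by (4, -2) (homogeneous matrix [[1, 0, 4], [0, 1, -2], [0, 0, 1]]):
x' = 2 + 4 = 6
y' = 5 + -2 = 3
Result: (6, 3)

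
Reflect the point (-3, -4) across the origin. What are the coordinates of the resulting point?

Reflection across origin: (-3, -4) → (3, 4)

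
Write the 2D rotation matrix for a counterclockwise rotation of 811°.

Rotation matrix formula: [[cos θ, -sin θ], [sin θ, cos θ]]
For θ = 811°:
cos(811°) = -0.0175
sin(811°) = 0.9998
Result: [[-0.0175, -0.9998], [0.9998, -0.0175]]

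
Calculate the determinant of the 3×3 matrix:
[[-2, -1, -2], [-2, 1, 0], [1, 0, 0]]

Expansion along first row:
det = -2·det([[1,0],[0,0]]) - -1·det([[-2,0],[1,0]]) + -2·det([[-2,1],[1,0]])
    = -2·(1·0 - 0·0) - -1·(-2·0 - 0·1) + -2·(-2·0 - 1·1)
    = -2·0 - -1·0 + -2·-1
    = 0 + 0 + 2 = 2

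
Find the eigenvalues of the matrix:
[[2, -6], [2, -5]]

Characteristic equation: det(A - λI) = 0
λ² - (trace)λ + (det) = 0
trace = 2 + -5 = -3, det = (2)(-5) - (-6)(2) = 2
λ² - (-3)λ + (2) = 0
λ = (-3 ± √((-3)² - 4·(2))) / 2 = (-3 ± √1) / 2
Solving: λ = -2, -1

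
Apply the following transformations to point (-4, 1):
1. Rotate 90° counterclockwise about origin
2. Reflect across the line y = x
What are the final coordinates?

Step 1: Rotate 90° → (-1, -4)
Step 2: Reflect across line y = x → (-4, -1)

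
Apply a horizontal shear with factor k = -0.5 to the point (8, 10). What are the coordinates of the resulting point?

Shear matrix for horizontal shear with factor k = -0.5:
[[1, -0.50], [0, 1]]
Result: (8, 10) → (3, 10)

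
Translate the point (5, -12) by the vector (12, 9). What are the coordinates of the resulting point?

Translation by (12, 9) (homogeneous matrix [[1, 0, 12], [0, 1, 9], [0, 0, 1]]):
x' = 5 + 12 = 17
y' = -12 + 9 = -3
Result: (17, -3)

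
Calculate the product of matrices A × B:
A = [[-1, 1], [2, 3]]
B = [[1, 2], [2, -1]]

Matrix multiplication:
C[0][0] = -1×1 + 1×2 = 1
C[0][1] = -1×2 + 1×-1 = -3
C[1][0] = 2×1 + 3×2 = 8
C[1][1] = 2×2 + 3×-1 = 1
Result: [[1, -3], [8, 1]]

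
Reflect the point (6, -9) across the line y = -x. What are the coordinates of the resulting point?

Reflection across line y = -x: (6, -9) → (9, -6)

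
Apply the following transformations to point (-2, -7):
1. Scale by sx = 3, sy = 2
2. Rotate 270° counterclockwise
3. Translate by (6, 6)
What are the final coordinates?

Step 1: Scale → (-6, -14)
Step 2: Rotate 270° → (-14, 6)
Step 3: Translate → (-8, 12)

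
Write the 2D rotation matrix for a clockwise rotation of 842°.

Rotation matrix formula: [[cos θ, -sin θ], [sin θ, cos θ]]
A clockwise rotation by 842° is equivalent to a counterclockwise rotation by -842°.
For θ = -842°:
cos(-842°) = -0.5299
sin(-842°) = -0.8480
Result: [[-0.5299, 0.8480], [-0.8480, -0.5299]]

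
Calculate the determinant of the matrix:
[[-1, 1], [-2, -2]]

For a 2×2 matrix [[a, b], [c, d]], det = ad - bc
det = (-1)(-2) - (1)(-2) = 2 - -2 = 4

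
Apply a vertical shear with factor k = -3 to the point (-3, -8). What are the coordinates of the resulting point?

Shear matrix for vertical shear with factor k = -3:
[[1, 0], [-3, 1]]
Result: (-3, -8) → (-3, 1)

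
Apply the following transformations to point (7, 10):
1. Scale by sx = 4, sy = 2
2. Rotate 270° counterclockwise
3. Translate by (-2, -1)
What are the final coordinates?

Step 1: Scale → (28, 20)
Step 2: Rotate 270° → (20, -28)
Step 3: Translate → (18, -29)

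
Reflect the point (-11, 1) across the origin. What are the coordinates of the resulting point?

Reflection across origin: (-11, 1) → (11, -1)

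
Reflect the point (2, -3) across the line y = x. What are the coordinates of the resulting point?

Reflection across line y = x: (2, -3) → (-3, 2)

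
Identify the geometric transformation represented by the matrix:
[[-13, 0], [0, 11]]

This matrix represents: non-uniform scaling by sx = -13, sy = 11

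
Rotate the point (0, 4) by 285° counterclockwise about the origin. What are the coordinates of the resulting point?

Rotation matrix for 285°: [[cos 285°, -sin 285°], [sin 285°, cos 285°]] ≈ [[0.258819, 0.965926], [-0.965926, 0.258819]]
[[0.258819, 0.965926], [-0.965926, 0.258819]] × [0, 4]ᵀ ≈ [3.8637, 1.0353]ᵀ
Result: (3.8637, 1.0353)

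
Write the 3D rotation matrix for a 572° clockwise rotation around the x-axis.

Rotation matrix for clockwise 572° around x-axis:
A clockwise rotation by 572° is a counterclockwise rotation by -572°.
cos(-572°) = -0.8480, sin(-572°) = 0.5299
Result: [[1, 0, 0], [0, -0.8480, -0.5299], [0, 0.5299, -0.8480]]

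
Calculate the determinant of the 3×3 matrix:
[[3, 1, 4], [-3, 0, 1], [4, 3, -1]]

Expansion along first row:
det = 3·det([[0,1],[3,-1]]) - 1·det([[-3,1],[4,-1]]) + 4·det([[-3,0],[4,3]])
    = 3·(0·-1 - 1·3) - 1·(-3·-1 - 1·4) + 4·(-3·3 - 0·4)
    = 3·-3 - 1·-1 + 4·-9
    = -9 + 1 + -36 = -44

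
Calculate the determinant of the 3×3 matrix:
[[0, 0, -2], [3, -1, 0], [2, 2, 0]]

Expansion along first row:
det = 0·det([[-1,0],[2,0]]) - 0·det([[3,0],[2,0]]) + -2·det([[3,-1],[2,2]])
    = 0·(-1·0 - 0·2) - 0·(3·0 - 0·2) + -2·(3·2 - -1·2)
    = 0·0 - 0·0 + -2·8
    = 0 + 0 + -16 = -16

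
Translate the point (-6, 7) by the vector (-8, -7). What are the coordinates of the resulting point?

Translation by (-8, -7) (homogeneous matrix [[1, 0, -8], [0, 1, -7], [0, 0, 1]]):
x' = -6 + -8 = -14
y' = 7 + -7 = 0
Result: (-14, 0)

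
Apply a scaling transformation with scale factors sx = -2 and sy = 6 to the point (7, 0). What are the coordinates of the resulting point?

Scaling matrix:
[[-2, 0], [0, 6]]
Result: (7 × -2, 0 × 6) = (-14, 0)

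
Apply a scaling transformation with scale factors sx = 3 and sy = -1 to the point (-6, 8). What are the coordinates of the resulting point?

Scaling matrix:
[[3, 0], [0, -1]]
Result: (-6 × 3, 8 × -1) = (-18, -8)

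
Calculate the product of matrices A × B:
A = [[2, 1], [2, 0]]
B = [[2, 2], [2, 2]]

Matrix multiplication:
C[0][0] = 2×2 + 1×2 = 6
C[0][1] = 2×2 + 1×2 = 6
C[1][0] = 2×2 + 0×2 = 4
C[1][1] = 2×2 + 0×2 = 4
Result: [[6, 6], [4, 4]]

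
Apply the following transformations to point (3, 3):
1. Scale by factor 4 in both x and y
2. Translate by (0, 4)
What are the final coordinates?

Step 1: Scale (3, 3) by 4 → (12, 12)
Step 2: Translate by (0, 4) → (12, 16)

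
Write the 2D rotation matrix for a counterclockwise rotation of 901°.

Rotation matrix formula: [[cos θ, -sin θ], [sin θ, cos θ]]
For θ = 901°:
cos(901°) = -0.9998
sin(901°) = -0.0175
Result: [[-0.9998, 0.0175], [-0.0175, -0.9998]]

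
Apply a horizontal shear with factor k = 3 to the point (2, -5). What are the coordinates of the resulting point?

Shear matrix for horizontal shear with factor k = 3:
[[1, 3], [0, 1]]
Result: (2, -5) → (-13, -5)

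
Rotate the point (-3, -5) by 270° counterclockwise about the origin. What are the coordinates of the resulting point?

Rotation matrix for 270°: [[cos 270°, -sin 270°], [sin 270°, cos 270°]] = [[0, 1], [-1, 0]]
[[0, 1], [-1, 0]] × [-3, -5]ᵀ = [-5, 3]ᵀ
Result: (-5, 3)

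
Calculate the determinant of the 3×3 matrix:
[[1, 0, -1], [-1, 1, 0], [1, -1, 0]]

Expansion along first row:
det = 1·det([[1,0],[-1,0]]) - 0·det([[-1,0],[1,0]]) + -1·det([[-1,1],[1,-1]])
    = 1·(1·0 - 0·-1) - 0·(-1·0 - 0·1) + -1·(-1·-1 - 1·1)
    = 1·0 - 0·0 + -1·0
    = 0 + 0 + 0 = 0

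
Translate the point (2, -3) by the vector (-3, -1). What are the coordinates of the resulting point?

Translation by (-3, -1) (homogeneous matrix [[1, 0, -3], [0, 1, -1], [0, 0, 1]]):
x' = 2 + -3 = -1
y' = -3 + -1 = -4
Result: (-1, -4)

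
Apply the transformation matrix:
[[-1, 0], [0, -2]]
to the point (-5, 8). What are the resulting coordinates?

Matrix multiplication:
[[-1, 0], [0, -2]] × [-5, 8]ᵀ
= [(-1)(-5) + (0)(8), (0)(-5) + (-2)(8)]ᵀ
= [5, -16]ᵀ
Result: (5, -16)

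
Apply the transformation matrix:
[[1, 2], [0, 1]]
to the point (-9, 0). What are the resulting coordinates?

Matrix multiplication:
[[1, 2], [0, 1]] × [-9, 0]ᵀ
= [(1)(-9) + (2)(0), (0)(-9) + (1)(0)]ᵀ
= [-9, 0]ᵀ
Result: (-9, 0)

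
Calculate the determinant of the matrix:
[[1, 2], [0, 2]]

For a 2×2 matrix [[a, b], [c, d]], det = ad - bc
det = (1)(2) - (2)(0) = 2 - 0 = 2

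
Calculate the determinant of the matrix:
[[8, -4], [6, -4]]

For a 2×2 matrix [[a, b], [c, d]], det = ad - bc
det = (8)(-4) - (-4)(6) = -32 - -24 = -8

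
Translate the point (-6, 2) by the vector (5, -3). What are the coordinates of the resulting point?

Translation by (5, -3) (homogeneous matrix [[1, 0, 5], [0, 1, -3], [0, 0, 1]]):
x' = -6 + 5 = -1
y' = 2 + -3 = -1
Result: (-1, -1)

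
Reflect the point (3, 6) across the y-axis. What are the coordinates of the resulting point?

Reflection across y-axis: (3, 6) → (-3, 6)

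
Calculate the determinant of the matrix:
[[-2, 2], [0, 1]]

For a 2×2 matrix [[a, b], [c, d]], det = ad - bc
det = (-2)(1) - (2)(0) = -2 - 0 = -2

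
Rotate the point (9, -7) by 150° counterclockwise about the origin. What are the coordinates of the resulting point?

Rotation matrix for 150°: [[cos 150°, -sin 150°], [sin 150°, cos 150°]] ≈ [[-0.866025, -0.500000], [0.500000, -0.866025]]
[[-0.866025, -0.500000], [0.500000, -0.866025]] × [9, -7]ᵀ ≈ [-4.2942, 10.5622]ᵀ
Result: (-4.2942, 10.5622)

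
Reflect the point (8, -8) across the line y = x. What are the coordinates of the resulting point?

Reflection across line y = x: (8, -8) → (-8, 8)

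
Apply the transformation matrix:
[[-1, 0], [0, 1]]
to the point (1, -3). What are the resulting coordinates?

Matrix multiplication:
[[-1, 0], [0, 1]] × [1, -3]ᵀ
= [(-1)(1) + (0)(-3), (0)(1) + (1)(-3)]ᵀ
= [-1, -3]ᵀ
Result: (-1, -3)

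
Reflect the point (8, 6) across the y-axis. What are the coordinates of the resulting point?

Reflection across y-axis: (8, 6) → (-8, 6)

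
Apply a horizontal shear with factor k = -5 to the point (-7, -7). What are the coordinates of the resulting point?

Shear matrix for horizontal shear with factor k = -5:
[[1, -5], [0, 1]]
Result: (-7, -7) → (28, -7)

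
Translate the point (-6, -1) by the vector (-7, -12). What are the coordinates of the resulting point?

Translation by (-7, -12) (homogeneous matrix [[1, 0, -7], [0, 1, -12], [0, 0, 1]]):
x' = -6 + -7 = -13
y' = -1 + -12 = -13
Result: (-13, -13)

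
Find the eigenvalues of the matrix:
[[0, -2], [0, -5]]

Characteristic equation: det(A - λI) = 0
λ² - (trace)λ + (det) = 0
trace = 0 + -5 = -5, det = (0)(-5) - (-2)(0) = 0
λ² - (-5)λ + (0) = 0
λ = (-5 ± √((-5)² - 4·(0))) / 2 = (-5 ± √25) / 2
Solving: λ = -5, 0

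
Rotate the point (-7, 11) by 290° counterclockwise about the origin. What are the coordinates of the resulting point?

Rotation matrix for 290°: [[cos 290°, -sin 290°], [sin 290°, cos 290°]] ≈ [[0.342020, 0.939693], [-0.939693, 0.342020]]
[[0.342020, 0.939693], [-0.939693, 0.342020]] × [-7, 11]ᵀ ≈ [7.9425, 10.3401]ᵀ
Result: (7.9425, 10.3401)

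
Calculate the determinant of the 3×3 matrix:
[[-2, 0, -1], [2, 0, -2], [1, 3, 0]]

Expansion along first row:
det = -2·det([[0,-2],[3,0]]) - 0·det([[2,-2],[1,0]]) + -1·det([[2,0],[1,3]])
    = -2·(0·0 - -2·3) - 0·(2·0 - -2·1) + -1·(2·3 - 0·1)
    = -2·6 - 0·2 + -1·6
    = -12 + 0 + -6 = -18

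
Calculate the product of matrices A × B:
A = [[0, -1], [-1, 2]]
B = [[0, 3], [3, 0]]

Matrix multiplication:
C[0][0] = 0×0 + -1×3 = -3
C[0][1] = 0×3 + -1×0 = 0
C[1][0] = -1×0 + 2×3 = 6
C[1][1] = -1×3 + 2×0 = -3
Result: [[-3, 0], [6, -3]]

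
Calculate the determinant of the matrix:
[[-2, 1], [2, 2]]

For a 2×2 matrix [[a, b], [c, d]], det = ad - bc
det = (-2)(2) - (1)(2) = -4 - 2 = -6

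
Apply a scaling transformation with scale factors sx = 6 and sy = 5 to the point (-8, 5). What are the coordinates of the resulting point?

Scaling matrix:
[[6, 0], [0, 5]]
Result: (-8 × 6, 5 × 5) = (-48, 25)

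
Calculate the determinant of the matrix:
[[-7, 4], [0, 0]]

For a 2×2 matrix [[a, b], [c, d]], det = ad - bc
det = (-7)(0) - (4)(0) = 0 - 0 = 0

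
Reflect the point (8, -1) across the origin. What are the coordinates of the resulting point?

Reflection across origin: (8, -1) → (-8, 1)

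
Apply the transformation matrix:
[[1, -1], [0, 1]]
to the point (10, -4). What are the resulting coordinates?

Matrix multiplication:
[[1, -1], [0, 1]] × [10, -4]ᵀ
= [(1)(10) + (-1)(-4), (0)(10) + (1)(-4)]ᵀ
= [14, -4]ᵀ
Result: (14, -4)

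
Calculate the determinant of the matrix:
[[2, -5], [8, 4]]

For a 2×2 matrix [[a, b], [c, d]], det = ad - bc
det = (2)(4) - (-5)(8) = 8 - -40 = 48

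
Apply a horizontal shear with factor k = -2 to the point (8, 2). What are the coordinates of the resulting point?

Shear matrix for horizontal shear with factor k = -2:
[[1, -2], [0, 1]]
Result: (8, 2) → (4, 2)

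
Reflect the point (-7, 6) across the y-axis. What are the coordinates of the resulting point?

Reflection across y-axis: (-7, 6) → (7, 6)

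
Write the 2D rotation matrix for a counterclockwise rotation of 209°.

Rotation matrix formula: [[cos θ, -sin θ], [sin θ, cos θ]]
For θ = 209°:
cos(209°) = -0.8746
sin(209°) = -0.4848
Result: [[-0.8746, 0.4848], [-0.4848, -0.8746]]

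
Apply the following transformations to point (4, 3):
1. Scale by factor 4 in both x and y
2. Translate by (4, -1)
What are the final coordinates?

Step 1: Scale (4, 3) by 4 → (16, 12)
Step 2: Translate by (4, -1) → (20, 11)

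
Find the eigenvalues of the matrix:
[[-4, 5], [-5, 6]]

Characteristic equation: det(A - λI) = 0
λ² - (trace)λ + (det) = 0
trace = -4 + 6 = 2, det = (-4)(6) - (5)(-5) = 1
λ² - (2)λ + (1) = 0
λ = (2 ± √((2)² - 4·(1))) / 2 = (2 ± √0) / 2
Solving: λ = 1, 1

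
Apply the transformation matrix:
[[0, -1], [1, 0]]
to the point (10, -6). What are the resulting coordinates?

Matrix multiplication:
[[0, -1], [1, 0]] × [10, -6]ᵀ
= [(0)(10) + (-1)(-6), (1)(10) + (0)(-6)]ᵀ
= [6, 10]ᵀ
Result: (6, 10)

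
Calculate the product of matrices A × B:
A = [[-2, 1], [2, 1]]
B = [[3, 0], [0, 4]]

Matrix multiplication:
C[0][0] = -2×3 + 1×0 = -6
C[0][1] = -2×0 + 1×4 = 4
C[1][0] = 2×3 + 1×0 = 6
C[1][1] = 2×0 + 1×4 = 4
Result: [[-6, 4], [6, 4]]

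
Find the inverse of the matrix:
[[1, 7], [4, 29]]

For [[a,b],[c,d]], inverse = (1/det)·[[d,-b],[-c,a]]
det = (1)(29) - (7)(4) = 29 - 28 = 1
Inverse = [[29, -7], [-4, 1]]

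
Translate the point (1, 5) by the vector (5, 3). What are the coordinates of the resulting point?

Translation by (5, 3) (homogeneous matrix [[1, 0, 5], [0, 1, 3], [0, 0, 1]]):
x' = 1 + 5 = 6
y' = 5 + 3 = 8
Result: (6, 8)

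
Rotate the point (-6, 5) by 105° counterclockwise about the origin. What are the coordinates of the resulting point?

Rotation matrix for 105°: [[cos 105°, -sin 105°], [sin 105°, cos 105°]] ≈ [[-0.258819, -0.965926], [0.965926, -0.258819]]
[[-0.258819, -0.965926], [0.965926, -0.258819]] × [-6, 5]ᵀ ≈ [-3.2767, -7.0897]ᵀ
Result: (-3.2767, -7.0897)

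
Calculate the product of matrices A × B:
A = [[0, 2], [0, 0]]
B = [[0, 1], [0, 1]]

Matrix multiplication:
C[0][0] = 0×0 + 2×0 = 0
C[0][1] = 0×1 + 2×1 = 2
C[1][0] = 0×0 + 0×0 = 0
C[1][1] = 0×1 + 0×1 = 0
Result: [[0, 2], [0, 0]]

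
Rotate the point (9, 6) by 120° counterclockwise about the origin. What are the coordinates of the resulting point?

Rotation matrix for 120°: [[cos 120°, -sin 120°], [sin 120°, cos 120°]] ≈ [[-0.500000, -0.866025], [0.866025, -0.500000]]
[[-0.500000, -0.866025], [0.866025, -0.500000]] × [9, 6]ᵀ ≈ [-9.6962, 4.7942]ᵀ
Result: (-9.6962, 4.7942)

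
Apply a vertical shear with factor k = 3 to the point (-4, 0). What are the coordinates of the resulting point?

Shear matrix for vertical shear with factor k = 3:
[[1, 0], [3, 1]]
Result: (-4, 0) → (-4, -12)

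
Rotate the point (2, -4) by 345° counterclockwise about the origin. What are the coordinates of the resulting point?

Rotation matrix for 345°: [[cos 345°, -sin 345°], [sin 345°, cos 345°]] ≈ [[0.965926, 0.258819], [-0.258819, 0.965926]]
[[0.965926, 0.258819], [-0.258819, 0.965926]] × [2, -4]ᵀ ≈ [0.8966, -4.3813]ᵀ
Result: (0.8966, -4.3813)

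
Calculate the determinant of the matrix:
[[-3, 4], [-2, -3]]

For a 2×2 matrix [[a, b], [c, d]], det = ad - bc
det = (-3)(-3) - (4)(-2) = 9 - -8 = 17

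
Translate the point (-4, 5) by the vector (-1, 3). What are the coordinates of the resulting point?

Translation by (-1, 3) (homogeneous matrix [[1, 0, -1], [0, 1, 3], [0, 0, 1]]):
x' = -4 + -1 = -5
y' = 5 + 3 = 8
Result: (-5, 8)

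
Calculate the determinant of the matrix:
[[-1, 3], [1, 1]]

For a 2×2 matrix [[a, b], [c, d]], det = ad - bc
det = (-1)(1) - (3)(1) = -1 - 3 = -4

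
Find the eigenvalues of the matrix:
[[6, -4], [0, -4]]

Characteristic equation: det(A - λI) = 0
λ² - (trace)λ + (det) = 0
trace = 6 + -4 = 2, det = (6)(-4) - (-4)(0) = -24
λ² - (2)λ + (-24) = 0
λ = (2 ± √((2)² - 4·(-24))) / 2 = (2 ± √100) / 2
Solving: λ = -4, 6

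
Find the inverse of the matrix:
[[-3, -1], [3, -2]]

For [[a,b],[c,d]], inverse = (1/det)·[[d,-b],[-c,a]]
det = (-3)(-2) - (-1)(3) = 6 - -3 = 9
Inverse = (1/9)·[[-2, 1], [-3, -3]]
= [[-2/9, 1/9], [-1/3, -1/3]]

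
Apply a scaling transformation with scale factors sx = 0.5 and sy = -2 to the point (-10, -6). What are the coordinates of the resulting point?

Scaling matrix:
[[0.50, 0], [0, -2]]
Result: (-10 × 0.5, -6 × -2) = (-5, 12)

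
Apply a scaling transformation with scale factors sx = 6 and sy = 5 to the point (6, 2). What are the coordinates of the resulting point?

Scaling matrix:
[[6, 0], [0, 5]]
Result: (6 × 6, 2 × 5) = (36, 10)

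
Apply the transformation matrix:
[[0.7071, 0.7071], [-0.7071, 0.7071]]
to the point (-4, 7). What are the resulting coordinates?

Matrix multiplication:
[[0.7071, 0.7071], [-0.7071, 0.7071]] × [-4, 7]ᵀ
= [(0.7071)(-4) + (0.7071)(7), (-0.7071)(-4) + (0.7071)(7)]ᵀ
= [2.1213, 7.7781]ᵀ
Result: (2.1213, 7.7781)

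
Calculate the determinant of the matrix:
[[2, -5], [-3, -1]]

For a 2×2 matrix [[a, b], [c, d]], det = ad - bc
det = (2)(-1) - (-5)(-3) = -2 - 15 = -17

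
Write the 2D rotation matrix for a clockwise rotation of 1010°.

Rotation matrix formula: [[cos θ, -sin θ], [sin θ, cos θ]]
A clockwise rotation by 1010° is equivalent to a counterclockwise rotation by -1010°.
For θ = -1010°:
cos(-1010°) = 0.3420
sin(-1010°) = 0.9397
Result: [[0.3420, -0.9397], [0.9397, 0.3420]]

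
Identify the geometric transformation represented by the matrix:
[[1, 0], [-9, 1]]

This matrix represents: vertical shear with factor -9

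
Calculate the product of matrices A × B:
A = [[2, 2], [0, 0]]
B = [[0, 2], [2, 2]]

Matrix multiplication:
C[0][0] = 2×0 + 2×2 = 4
C[0][1] = 2×2 + 2×2 = 8
C[1][0] = 0×0 + 0×2 = 0
C[1][1] = 0×2 + 0×2 = 0
Result: [[4, 8], [0, 0]]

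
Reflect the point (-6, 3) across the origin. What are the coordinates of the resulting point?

Reflection across origin: (-6, 3) → (6, -3)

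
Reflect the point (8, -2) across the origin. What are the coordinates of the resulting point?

Reflection across origin: (8, -2) → (-8, 2)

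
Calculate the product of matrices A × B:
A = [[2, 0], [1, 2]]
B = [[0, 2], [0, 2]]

Matrix multiplication:
C[0][0] = 2×0 + 0×0 = 0
C[0][1] = 2×2 + 0×2 = 4
C[1][0] = 1×0 + 2×0 = 0
C[1][1] = 1×2 + 2×2 = 6
Result: [[0, 4], [0, 6]]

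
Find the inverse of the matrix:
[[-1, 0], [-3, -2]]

For [[a,b],[c,d]], inverse = (1/det)·[[d,-b],[-c,a]]
det = (-1)(-2) - (0)(-3) = 2 - 0 = 2
Inverse = (1/2)·[[-2, 0], [3, -1]]
= [[-1, 0], [3/2, -1/2]]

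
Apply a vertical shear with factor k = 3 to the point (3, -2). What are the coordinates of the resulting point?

Shear matrix for vertical shear with factor k = 3:
[[1, 0], [3, 1]]
Result: (3, -2) → (3, 7)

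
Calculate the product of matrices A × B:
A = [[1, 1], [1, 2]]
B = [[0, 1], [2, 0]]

Matrix multiplication:
C[0][0] = 1×0 + 1×2 = 2
C[0][1] = 1×1 + 1×0 = 1
C[1][0] = 1×0 + 2×2 = 4
C[1][1] = 1×1 + 2×0 = 1
Result: [[2, 1], [4, 1]]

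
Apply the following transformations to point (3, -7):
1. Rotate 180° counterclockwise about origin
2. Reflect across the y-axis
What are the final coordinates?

Step 1: Rotate 180° → (-3, 7)
Step 2: Reflect across y-axis → (3, 7)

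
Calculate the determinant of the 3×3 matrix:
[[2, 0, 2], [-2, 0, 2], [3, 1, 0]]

Expansion along first row:
det = 2·det([[0,2],[1,0]]) - 0·det([[-2,2],[3,0]]) + 2·det([[-2,0],[3,1]])
    = 2·(0·0 - 2·1) - 0·(-2·0 - 2·3) + 2·(-2·1 - 0·3)
    = 2·-2 - 0·-6 + 2·-2
    = -4 + 0 + -4 = -8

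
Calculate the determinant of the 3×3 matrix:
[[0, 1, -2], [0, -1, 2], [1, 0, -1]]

Expansion along first row:
det = 0·det([[-1,2],[0,-1]]) - 1·det([[0,2],[1,-1]]) + -2·det([[0,-1],[1,0]])
    = 0·(-1·-1 - 2·0) - 1·(0·-1 - 2·1) + -2·(0·0 - -1·1)
    = 0·1 - 1·-2 + -2·1
    = 0 + 2 + -2 = 0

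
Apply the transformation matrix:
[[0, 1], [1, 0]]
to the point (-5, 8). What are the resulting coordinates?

Matrix multiplication:
[[0, 1], [1, 0]] × [-5, 8]ᵀ
= [(0)(-5) + (1)(8), (1)(-5) + (0)(8)]ᵀ
= [8, -5]ᵀ
Result: (8, -5)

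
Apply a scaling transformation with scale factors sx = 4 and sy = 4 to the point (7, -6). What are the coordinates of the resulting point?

Scaling matrix:
[[4, 0], [0, 4]]
Result: (7 × 4, -6 × 4) = (28, -24)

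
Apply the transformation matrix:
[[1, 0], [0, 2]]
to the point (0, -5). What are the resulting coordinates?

Matrix multiplication:
[[1, 0], [0, 2]] × [0, -5]ᵀ
= [(1)(0) + (0)(-5), (0)(0) + (2)(-5)]ᵀ
= [0, -10]ᵀ
Result: (0, -10)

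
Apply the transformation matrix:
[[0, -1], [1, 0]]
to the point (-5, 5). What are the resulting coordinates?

Matrix multiplication:
[[0, -1], [1, 0]] × [-5, 5]ᵀ
= [(0)(-5) + (-1)(5), (1)(-5) + (0)(5)]ᵀ
= [-5, -5]ᵀ
Result: (-5, -5)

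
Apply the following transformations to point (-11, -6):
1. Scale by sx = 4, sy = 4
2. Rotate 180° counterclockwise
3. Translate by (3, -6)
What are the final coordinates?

Step 1: Scale → (-44, -24)
Step 2: Rotate 180° → (44, 24)
Step 3: Translate → (47, 18)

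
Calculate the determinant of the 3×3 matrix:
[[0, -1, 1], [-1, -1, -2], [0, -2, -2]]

Expansion along first row:
det = 0·det([[-1,-2],[-2,-2]]) - -1·det([[-1,-2],[0,-2]]) + 1·det([[-1,-1],[0,-2]])
    = 0·(-1·-2 - -2·-2) - -1·(-1·-2 - -2·0) + 1·(-1·-2 - -1·0)
    = 0·-2 - -1·2 + 1·2
    = 0 + 2 + 2 = 4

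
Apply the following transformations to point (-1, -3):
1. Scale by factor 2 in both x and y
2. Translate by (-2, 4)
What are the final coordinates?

Step 1: Scale (-1, -3) by 2 → (-2, -6)
Step 2: Translate by (-2, 4) → (-4, -2)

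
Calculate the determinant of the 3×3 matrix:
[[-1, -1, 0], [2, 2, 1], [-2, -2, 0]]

Expansion along first row:
det = -1·det([[2,1],[-2,0]]) - -1·det([[2,1],[-2,0]]) + 0·det([[2,2],[-2,-2]])
    = -1·(2·0 - 1·-2) - -1·(2·0 - 1·-2) + 0·(2·-2 - 2·-2)
    = -1·2 - -1·2 + 0·0
    = -2 + 2 + 0 = 0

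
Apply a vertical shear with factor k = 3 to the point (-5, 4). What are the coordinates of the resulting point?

Shear matrix for vertical shear with factor k = 3:
[[1, 0], [3, 1]]
Result: (-5, 4) → (-5, -11)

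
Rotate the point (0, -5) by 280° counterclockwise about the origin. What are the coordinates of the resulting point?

Rotation matrix for 280°: [[cos 280°, -sin 280°], [sin 280°, cos 280°]] ≈ [[0.173648, 0.984808], [-0.984808, 0.173648]]
[[0.173648, 0.984808], [-0.984808, 0.173648]] × [0, -5]ᵀ ≈ [-4.9240, -0.8682]ᵀ
Result: (-4.9240, -0.8682)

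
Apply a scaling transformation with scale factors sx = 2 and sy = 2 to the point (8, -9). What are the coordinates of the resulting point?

Scaling matrix:
[[2, 0], [0, 2]]
Result: (8 × 2, -9 × 2) = (16, -18)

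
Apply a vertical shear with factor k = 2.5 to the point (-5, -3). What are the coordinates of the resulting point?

Shear matrix for vertical shear with factor k = 2.5:
[[1, 0], [2.50, 1]]
Result: (-5, -3) → (-5, -15.5)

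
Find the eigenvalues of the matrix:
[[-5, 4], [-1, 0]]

Characteristic equation: det(A - λI) = 0
λ² - (trace)λ + (det) = 0
trace = -5 + 0 = -5, det = (-5)(0) - (4)(-1) = 4
λ² - (-5)λ + (4) = 0
λ = (-5 ± √((-5)² - 4·(4))) / 2 = (-5 ± √9) / 2
Solving: λ = -4, -1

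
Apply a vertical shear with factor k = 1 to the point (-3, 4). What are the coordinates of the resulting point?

Shear matrix for vertical shear with factor k = 1:
[[1, 0], [1, 1]]
Result: (-3, 4) → (-3, 1)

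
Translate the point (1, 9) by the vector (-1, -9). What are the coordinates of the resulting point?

Translation by (-1, -9) (homogeneous matrix [[1, 0, -1], [0, 1, -9], [0, 0, 1]]):
x' = 1 + -1 = 0
y' = 9 + -9 = 0
Result: (0, 0)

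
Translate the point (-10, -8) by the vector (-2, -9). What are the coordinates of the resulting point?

Translation by (-2, -9) (homogeneous matrix [[1, 0, -2], [0, 1, -9], [0, 0, 1]]):
x' = -10 + -2 = -12
y' = -8 + -9 = -17
Result: (-12, -17)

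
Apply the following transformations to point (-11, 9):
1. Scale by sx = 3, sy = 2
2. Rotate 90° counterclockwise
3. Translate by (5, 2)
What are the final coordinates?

Step 1: Scale → (-33, 18)
Step 2: Rotate 90° → (-18, -33)
Step 3: Translate → (-13, -31)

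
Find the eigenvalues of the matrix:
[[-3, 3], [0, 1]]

Characteristic equation: det(A - λI) = 0
λ² - (trace)λ + (det) = 0
trace = -3 + 1 = -2, det = (-3)(1) - (3)(0) = -3
λ² - (-2)λ + (-3) = 0
λ = (-2 ± √((-2)² - 4·(-3))) / 2 = (-2 ± √16) / 2
Solving: λ = -3, 1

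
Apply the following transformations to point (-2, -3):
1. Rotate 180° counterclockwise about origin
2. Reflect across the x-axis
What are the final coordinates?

Step 1: Rotate 180° → (2, 3)
Step 2: Reflect across x-axis → (2, -3)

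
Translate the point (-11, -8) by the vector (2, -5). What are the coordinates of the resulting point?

Translation by (2, -5) (homogeneous matrix [[1, 0, 2], [0, 1, -5], [0, 0, 1]]):
x' = -11 + 2 = -9
y' = -8 + -5 = -13
Result: (-9, -13)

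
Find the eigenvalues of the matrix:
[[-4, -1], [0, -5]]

Characteristic equation: det(A - λI) = 0
λ² - (trace)λ + (det) = 0
trace = -4 + -5 = -9, det = (-4)(-5) - (-1)(0) = 20
λ² - (-9)λ + (20) = 0
λ = (-9 ± √((-9)² - 4·(20))) / 2 = (-9 ± √1) / 2
Solving: λ = -5, -4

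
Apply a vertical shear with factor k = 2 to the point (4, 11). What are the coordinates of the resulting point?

Shear matrix for vertical shear with factor k = 2:
[[1, 0], [2, 1]]
Result: (4, 11) → (4, 19)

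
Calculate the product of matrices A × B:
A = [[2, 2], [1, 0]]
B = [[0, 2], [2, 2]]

Matrix multiplication:
C[0][0] = 2×0 + 2×2 = 4
C[0][1] = 2×2 + 2×2 = 8
C[1][0] = 1×0 + 0×2 = 0
C[1][1] = 1×2 + 0×2 = 2
Result: [[4, 8], [0, 2]]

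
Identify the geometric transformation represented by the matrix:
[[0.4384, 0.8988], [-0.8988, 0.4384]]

This matrix represents: rotation by 296° counterclockwise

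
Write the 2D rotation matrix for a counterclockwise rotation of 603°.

Rotation matrix formula: [[cos θ, -sin θ], [sin θ, cos θ]]
For θ = 603°:
cos(603°) = -0.4540
sin(603°) = -0.8910
Result: [[-0.4540, 0.8910], [-0.8910, -0.4540]]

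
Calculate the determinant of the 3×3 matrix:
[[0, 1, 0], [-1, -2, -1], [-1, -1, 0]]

Expansion along first row:
det = 0·det([[-2,-1],[-1,0]]) - 1·det([[-1,-1],[-1,0]]) + 0·det([[-1,-2],[-1,-1]])
    = 0·(-2·0 - -1·-1) - 1·(-1·0 - -1·-1) + 0·(-1·-1 - -2·-1)
    = 0·-1 - 1·-1 + 0·-1
    = 0 + 1 + 0 = 1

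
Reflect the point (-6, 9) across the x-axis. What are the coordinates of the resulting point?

Reflection across x-axis: (-6, 9) → (-6, -9)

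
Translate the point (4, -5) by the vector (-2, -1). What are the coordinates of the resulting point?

Translation by (-2, -1) (homogeneous matrix [[1, 0, -2], [0, 1, -1], [0, 0, 1]]):
x' = 4 + -2 = 2
y' = -5 + -1 = -6
Result: (2, -6)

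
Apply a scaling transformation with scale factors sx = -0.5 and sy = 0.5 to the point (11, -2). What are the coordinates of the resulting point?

Scaling matrix:
[[-0.50, 0], [0, 0.50]]
Result: (11 × -0.5, -2 × 0.5) = (-5.5, -1)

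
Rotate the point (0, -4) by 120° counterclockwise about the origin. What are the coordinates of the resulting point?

Rotation matrix for 120°: [[cos 120°, -sin 120°], [sin 120°, cos 120°]] ≈ [[-0.500000, -0.866025], [0.866025, -0.500000]]
[[-0.500000, -0.866025], [0.866025, -0.500000]] × [0, -4]ᵀ ≈ [3.4641, 2]ᵀ
Result: (3.4641, 2)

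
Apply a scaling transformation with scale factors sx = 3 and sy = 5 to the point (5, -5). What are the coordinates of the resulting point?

Scaling matrix:
[[3, 0], [0, 5]]
Result: (5 × 3, -5 × 5) = (15, -25)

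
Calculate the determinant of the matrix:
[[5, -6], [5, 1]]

For a 2×2 matrix [[a, b], [c, d]], det = ad - bc
det = (5)(1) - (-6)(5) = 5 - -30 = 35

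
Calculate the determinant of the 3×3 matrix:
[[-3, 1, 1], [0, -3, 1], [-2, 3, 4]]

Expansion along first row:
det = -3·det([[-3,1],[3,4]]) - 1·det([[0,1],[-2,4]]) + 1·det([[0,-3],[-2,3]])
    = -3·(-3·4 - 1·3) - 1·(0·4 - 1·-2) + 1·(0·3 - -3·-2)
    = -3·-15 - 1·2 + 1·-6
    = 45 + -2 + -6 = 37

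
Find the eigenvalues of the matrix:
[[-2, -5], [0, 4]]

Characteristic equation: det(A - λI) = 0
λ² - (trace)λ + (det) = 0
trace = -2 + 4 = 2, det = (-2)(4) - (-5)(0) = -8
λ² - (2)λ + (-8) = 0
λ = (2 ± √((2)² - 4·(-8))) / 2 = (2 ± √36) / 2
Solving: λ = -2, 4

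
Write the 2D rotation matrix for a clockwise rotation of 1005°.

Rotation matrix formula: [[cos θ, -sin θ], [sin θ, cos θ]]
A clockwise rotation by 1005° is equivalent to a counterclockwise rotation by -1005°.
For θ = -1005°:
cos(-1005°) = 0.2588
sin(-1005°) = 0.9659
Result: [[0.2588, -0.9659], [0.9659, 0.2588]]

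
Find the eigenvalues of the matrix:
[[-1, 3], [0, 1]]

Characteristic equation: det(A - λI) = 0
λ² - (trace)λ + (det) = 0
trace = -1 + 1 = 0, det = (-1)(1) - (3)(0) = -1
λ² - (0)λ + (-1) = 0
λ = (0 ± √((0)² - 4·(-1))) / 2 = (0 ± √4) / 2
Solving: λ = -1, 1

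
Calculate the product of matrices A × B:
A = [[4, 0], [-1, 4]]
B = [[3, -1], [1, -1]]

Matrix multiplication:
C[0][0] = 4×3 + 0×1 = 12
C[0][1] = 4×-1 + 0×-1 = -4
C[1][0] = -1×3 + 4×1 = 1
C[1][1] = -1×-1 + 4×-1 = -3
Result: [[12, -4], [1, -3]]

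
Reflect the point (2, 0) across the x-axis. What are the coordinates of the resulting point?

Reflection across x-axis: (2, 0) → (2, 0)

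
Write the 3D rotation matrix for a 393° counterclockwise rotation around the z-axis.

Rotation matrix for counterclockwise 393° around z-axis:
cos(393°) = 0.8387, sin(393°) = 0.5446
Result: [[0.8387, -0.5446, 0], [0.5446, 0.8387, 0], [0, 0, 1]]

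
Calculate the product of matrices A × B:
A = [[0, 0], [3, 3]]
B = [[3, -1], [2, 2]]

Matrix multiplication:
C[0][0] = 0×3 + 0×2 = 0
C[0][1] = 0×-1 + 0×2 = 0
C[1][0] = 3×3 + 3×2 = 15
C[1][1] = 3×-1 + 3×2 = 3
Result: [[0, 0], [15, 3]]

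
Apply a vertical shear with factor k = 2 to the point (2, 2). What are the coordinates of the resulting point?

Shear matrix for vertical shear with factor k = 2:
[[1, 0], [2, 1]]
Result: (2, 2) → (2, 6)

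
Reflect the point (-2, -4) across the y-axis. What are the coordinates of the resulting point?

Reflection across y-axis: (-2, -4) → (2, -4)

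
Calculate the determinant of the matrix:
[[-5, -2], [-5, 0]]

For a 2×2 matrix [[a, b], [c, d]], det = ad - bc
det = (-5)(0) - (-2)(-5) = 0 - 10 = -10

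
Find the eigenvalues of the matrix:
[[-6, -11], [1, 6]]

Characteristic equation: det(A - λI) = 0
λ² - (trace)λ + (det) = 0
trace = -6 + 6 = 0, det = (-6)(6) - (-11)(1) = -25
λ² - (0)λ + (-25) = 0
λ = (0 ± √((0)² - 4·(-25))) / 2 = (0 ± √100) / 2
Solving: λ = -5, 5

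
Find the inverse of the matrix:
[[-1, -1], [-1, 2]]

For [[a,b],[c,d]], inverse = (1/det)·[[d,-b],[-c,a]]
det = (-1)(2) - (-1)(-1) = -2 - 1 = -3
Inverse = (1/-3)·[[2, 1], [1, -1]]
= [[-2/3, -1/3], [-1/3, 1/3]]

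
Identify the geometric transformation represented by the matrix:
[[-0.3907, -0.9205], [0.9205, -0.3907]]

This matrix represents: rotation by 113° counterclockwise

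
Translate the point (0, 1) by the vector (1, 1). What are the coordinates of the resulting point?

Translation by (1, 1) (homogeneous matrix [[1, 0, 1], [0, 1, 1], [0, 0, 1]]):
x' = 0 + 1 = 1
y' = 1 + 1 = 2
Result: (1, 2)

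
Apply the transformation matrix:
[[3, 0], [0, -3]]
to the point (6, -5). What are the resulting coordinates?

Matrix multiplication:
[[3, 0], [0, -3]] × [6, -5]ᵀ
= [(3)(6) + (0)(-5), (0)(6) + (-3)(-5)]ᵀ
= [18, 15]ᵀ
Result: (18, 15)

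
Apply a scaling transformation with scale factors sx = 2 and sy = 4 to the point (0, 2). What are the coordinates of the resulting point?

Scaling matrix:
[[2, 0], [0, 4]]
Result: (0 × 2, 2 × 4) = (0, 8)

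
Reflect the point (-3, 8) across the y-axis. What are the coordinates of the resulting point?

Reflection across y-axis: (-3, 8) → (3, 8)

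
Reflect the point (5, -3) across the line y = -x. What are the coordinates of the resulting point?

Reflection across line y = -x: (5, -3) → (3, -5)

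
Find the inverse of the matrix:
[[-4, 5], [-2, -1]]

For [[a,b],[c,d]], inverse = (1/det)·[[d,-b],[-c,a]]
det = (-4)(-1) - (5)(-2) = 4 - -10 = 14
Inverse = (1/14)·[[-1, -5], [2, -4]]
= [[-1/14, -5/14], [1/7, -2/7]]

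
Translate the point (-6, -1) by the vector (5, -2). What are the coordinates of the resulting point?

Translation by (5, -2) (homogeneous matrix [[1, 0, 5], [0, 1, -2], [0, 0, 1]]):
x' = -6 + 5 = -1
y' = -1 + -2 = -3
Result: (-1, -3)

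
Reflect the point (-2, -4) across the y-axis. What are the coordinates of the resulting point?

Reflection across y-axis: (-2, -4) → (2, -4)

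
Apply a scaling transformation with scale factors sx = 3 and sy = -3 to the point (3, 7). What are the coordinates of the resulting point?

Scaling matrix:
[[3, 0], [0, -3]]
Result: (3 × 3, 7 × -3) = (9, -21)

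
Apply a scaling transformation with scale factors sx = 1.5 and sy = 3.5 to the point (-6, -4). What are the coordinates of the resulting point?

Scaling matrix:
[[1.50, 0], [0, 3.50]]
Result: (-6 × 1.5, -4 × 3.5) = (-9, -14)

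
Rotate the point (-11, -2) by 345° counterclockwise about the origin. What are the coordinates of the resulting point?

Rotation matrix for 345°: [[cos 345°, -sin 345°], [sin 345°, cos 345°]] ≈ [[0.965926, 0.258819], [-0.258819, 0.965926]]
[[0.965926, 0.258819], [-0.258819, 0.965926]] × [-11, -2]ᵀ ≈ [-11.1428, 0.9152]ᵀ
Result: (-11.1428, 0.9152)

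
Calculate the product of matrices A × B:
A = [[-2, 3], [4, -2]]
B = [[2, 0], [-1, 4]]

Matrix multiplication:
C[0][0] = -2×2 + 3×-1 = -7
C[0][1] = -2×0 + 3×4 = 12
C[1][0] = 4×2 + -2×-1 = 10
C[1][1] = 4×0 + -2×4 = -8
Result: [[-7, 12], [10, -8]]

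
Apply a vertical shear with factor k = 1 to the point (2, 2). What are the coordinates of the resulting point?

Shear matrix for vertical shear with factor k = 1:
[[1, 0], [1, 1]]
Result: (2, 2) → (2, 4)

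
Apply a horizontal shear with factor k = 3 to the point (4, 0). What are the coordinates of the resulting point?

Shear matrix for horizontal shear with factor k = 3:
[[1, 3], [0, 1]]
Result: (4, 0) → (4, 0)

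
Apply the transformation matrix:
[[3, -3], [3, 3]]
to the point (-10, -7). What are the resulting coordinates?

Matrix multiplication:
[[3, -3], [3, 3]] × [-10, -7]ᵀ
= [(3)(-10) + (-3)(-7), (3)(-10) + (3)(-7)]ᵀ
= [-9, -51]ᵀ
Result: (-9, -51)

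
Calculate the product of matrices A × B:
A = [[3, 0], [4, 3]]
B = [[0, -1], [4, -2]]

Matrix multiplication:
C[0][0] = 3×0 + 0×4 = 0
C[0][1] = 3×-1 + 0×-2 = -3
C[1][0] = 4×0 + 3×4 = 12
C[1][1] = 4×-1 + 3×-2 = -10
Result: [[0, -3], [12, -10]]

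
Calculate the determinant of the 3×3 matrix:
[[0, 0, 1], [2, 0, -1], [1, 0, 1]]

Expansion along first row:
det = 0·det([[0,-1],[0,1]]) - 0·det([[2,-1],[1,1]]) + 1·det([[2,0],[1,0]])
    = 0·(0·1 - -1·0) - 0·(2·1 - -1·1) + 1·(2·0 - 0·1)
    = 0·0 - 0·3 + 1·0
    = 0 + 0 + 0 = 0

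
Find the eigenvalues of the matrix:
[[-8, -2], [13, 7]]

Characteristic equation: det(A - λI) = 0
λ² - (trace)λ + (det) = 0
trace = -8 + 7 = -1, det = (-8)(7) - (-2)(13) = -30
λ² - (-1)λ + (-30) = 0
λ = (-1 ± √((-1)² - 4·(-30))) / 2 = (-1 ± √121) / 2
Solving: λ = -6, 5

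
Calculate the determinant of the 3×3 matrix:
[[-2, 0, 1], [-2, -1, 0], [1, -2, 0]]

Expansion along first row:
det = -2·det([[-1,0],[-2,0]]) - 0·det([[-2,0],[1,0]]) + 1·det([[-2,-1],[1,-2]])
    = -2·(-1·0 - 0·-2) - 0·(-2·0 - 0·1) + 1·(-2·-2 - -1·1)
    = -2·0 - 0·0 + 1·5
    = 0 + 0 + 5 = 5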